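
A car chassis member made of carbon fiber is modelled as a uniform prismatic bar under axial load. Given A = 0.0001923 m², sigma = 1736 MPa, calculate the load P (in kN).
Model: a uniform prismatic bar under axial load, so sigma = P / A.
Solve for P: P = sigma·A.
Convert to SI units:
  sigma = 1736 MPa = 1.736 × 10⁹ Pa
Substitute:
  P = (1.736 × 10⁹) × 0.0001923
  P = 333800 N
Convert: P = 333800 N = 333.8 kN
Final answer: P = 333.8 kN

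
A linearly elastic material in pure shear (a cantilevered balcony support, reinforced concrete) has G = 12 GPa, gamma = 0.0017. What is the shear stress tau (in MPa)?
Model: a linearly elastic material in pure shear, so tau = G·gamma.
Convert to SI units:
  G = 12 GPa = 1.2 × 10¹⁰ Pa
Substitute:
  tau = (1.2 × 10¹⁰) × 0.0017
  tau = 2.04 × 10⁷ Pa
Convert: tau = 2.04 × 10⁷ Pa = 20.4 MPa
Final answer: tau = 20.4 MPa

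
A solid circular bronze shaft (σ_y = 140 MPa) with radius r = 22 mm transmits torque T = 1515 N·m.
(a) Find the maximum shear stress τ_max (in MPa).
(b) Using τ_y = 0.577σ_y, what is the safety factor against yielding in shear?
(a) For a solid circular shaft, τ_max = T·r/J with J = π·r^4/2, i.e. τ_max = 2·T / (π·r^3). Convert r = 22 mm = 0.022 m.
  τ_max = (2 × 1515) / (π × 0.022^3) = 9.058 × 10⁷ Pa = 90.58 MPa
(b) τ_y = 0.577 × 140 = 80.78 MPa
  SF = τ_y/τ_max = 80.78 / 90.58 = 0.8918
Final answer: (a) τ_max = 90.58 MPa, (b) SF = 0.8918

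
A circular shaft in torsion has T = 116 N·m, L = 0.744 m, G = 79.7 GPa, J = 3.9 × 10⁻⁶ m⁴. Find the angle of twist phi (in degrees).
Model: a circular shaft in torsion, so phi = (T·L) / (G·J).
Convert to SI units:
  G = 79.7 GPa = 7.97 × 10¹⁰ Pa
Substitute:
  phi = (116 × 0.744) / ((7.97 × 10¹⁰) × (3.9 × 10⁻⁶))
  phi = 0.0002777 rad
Convert to degrees: phi = 0.0002777 × 180/π = 0.01591°
Final answer: phi = 0.01591°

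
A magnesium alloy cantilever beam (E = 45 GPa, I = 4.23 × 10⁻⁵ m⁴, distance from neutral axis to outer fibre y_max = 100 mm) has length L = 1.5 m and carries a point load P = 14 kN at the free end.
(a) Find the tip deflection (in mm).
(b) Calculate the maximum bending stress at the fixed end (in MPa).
(a) Tip deflection of a cantilever with an end point load: δ = P·L^3 / (3·E·I). Convert P = 14 kN = 14000 N, E = 45 GPa = 4.5 × 10¹⁰ Pa.
  δ = (14000 × 1.5^3) / (3 × (4.5 × 10¹⁰) × (4.23 × 10⁻⁵)) = 0.008274 m = 8.274 mm
(b) Maximum bending moment at the fixed end: M = P·L = 14000 × 1.5 = 21000 N·m. Convert y_max = 100 mm = 0.1 m.
  σ = M·y_max / I = (21000 × 0.1) / (4.23 × 10⁻⁵) = 4.965 × 10⁷ Pa = 49.65 MPa
Final answer: (a) δ = 8.274 mm, (b) σ = 49.65 MPa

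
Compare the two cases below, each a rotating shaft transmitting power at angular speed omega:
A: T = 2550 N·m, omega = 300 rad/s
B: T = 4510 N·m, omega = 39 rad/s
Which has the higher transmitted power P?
Model: a rotating shaft transmitting power at angular speed omega, so P = T·omega (SI units).
  A: P = 2550 × 300 = 765000 W = 765 kW
  B: P = 4510 × 39 = 175900 W = 175.9 kW
765 kW > 175.9 kW, so A is larger.
Final answer: A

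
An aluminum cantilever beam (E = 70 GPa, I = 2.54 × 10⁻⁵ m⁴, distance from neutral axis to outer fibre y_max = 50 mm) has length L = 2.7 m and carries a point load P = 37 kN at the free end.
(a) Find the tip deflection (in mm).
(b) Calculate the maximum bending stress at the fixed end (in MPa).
(a) Tip deflection of a cantilever with an end point load: δ = P·L^3 / (3·E·I). Convert P = 37 kN = 37000 N, E = 70 GPa = 7 × 10¹⁰ Pa.
  δ = (37000 × 2.7^3) / (3 × (7 × 10¹⁰) × (2.54 × 10⁻⁵)) = 0.1365 m = 136.5 mm
(b) Maximum bending moment at the fixed end: M = P·L = 37000 × 2.7 = 99900 N·m. Convert y_max = 50 mm = 0.05 m.
  σ = M·y_max / I = (99900 × 0.05) / (2.54 × 10⁻⁵) = 1.967 × 10⁸ Pa = 196.7 MPa
Final answer: (a) δ = 136.5 mm, (b) σ = 196.7 MPa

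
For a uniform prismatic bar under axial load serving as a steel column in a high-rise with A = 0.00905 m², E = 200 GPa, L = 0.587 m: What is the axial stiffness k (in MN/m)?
Model: a uniform prismatic bar under axial load, so k = (A·E) / L.
Convert to SI units:
  E = 200 GPa = 2 × 10¹¹ Pa
Substitute:
  k = (0.00905 × (2 × 10¹¹)) / 0.587
  k = 3.083 × 10⁹ N/m
Convert: k = 3.083 × 10⁹ N/m = 3083 MN/m
Final answer: k = 3083 MN/m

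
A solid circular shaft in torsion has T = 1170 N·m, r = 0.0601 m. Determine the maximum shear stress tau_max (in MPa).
Model: a solid circular shaft in torsion, so tau_max = (2·T) / (π·r^3).
Substitute:
  tau_max = (2 × 1170) / (π × 0.0601^3)
  tau_max = 3.431 × 10⁶ Pa
Convert: tau_max = 3.431 × 10⁶ Pa = 3.431 MPa
Final answer: tau_max = 3.431 MPa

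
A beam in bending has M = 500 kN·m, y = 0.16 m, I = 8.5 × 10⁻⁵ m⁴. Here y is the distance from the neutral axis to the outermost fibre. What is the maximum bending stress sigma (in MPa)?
Model: a beam in bending, so sigma = (M·y) / I.
Convert to SI units:
  M = 500 kN·m = 500000 N·m
Substitute:
  sigma = (500000 × 0.16) / (8.5 × 10⁻⁵)
  sigma = 9.412 × 10⁸ Pa
Convert: sigma = 9.412 × 10⁸ Pa = 941.2 MPa
Final answer: sigma = 941.2 MPa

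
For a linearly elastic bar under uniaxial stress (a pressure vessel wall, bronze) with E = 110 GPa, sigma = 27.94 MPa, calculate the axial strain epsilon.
Model: a linearly elastic bar under uniaxial stress, so sigma = E·epsilon.
Solve for epsilon: epsilon = sigma / E.
Convert to SI units:
  E = 110 GPa = 1.1 × 10¹¹ Pa
  sigma = 27.94 MPa = 2.794 × 10⁷ Pa
Substitute:
  epsilon = (2.794 × 10⁷) / (1.1 × 10¹¹)
  epsilon = 0.000254
Final answer: epsilon = 0.000254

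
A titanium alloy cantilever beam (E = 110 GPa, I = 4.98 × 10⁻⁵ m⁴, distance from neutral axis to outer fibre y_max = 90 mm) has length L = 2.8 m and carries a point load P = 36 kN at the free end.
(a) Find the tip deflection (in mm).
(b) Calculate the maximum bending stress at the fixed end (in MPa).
(a) Tip deflection of a cantilever with an end point load: δ = P·L^3 / (3·E·I). Convert P = 36 kN = 36000 N, E = 110 GPa = 1.1 × 10¹¹ Pa.
  δ = (36000 × 2.8^3) / (3 × (1.1 × 10¹¹) × (4.98 × 10⁻⁵)) = 0.04809 m = 48.09 mm
(b) Maximum bending moment at the fixed end: M = P·L = 36000 × 2.8 = 100800 N·m. Convert y_max = 90 mm = 0.09 m.
  σ = M·y_max / I = (100800 × 0.09) / (4.98 × 10⁻⁵) = 1.822 × 10⁸ Pa = 182.2 MPa
Final answer: (a) δ = 48.09 mm, (b) σ = 182.2 MPa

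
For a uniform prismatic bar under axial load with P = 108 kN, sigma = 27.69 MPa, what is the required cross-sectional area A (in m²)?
Model: a uniform prismatic bar under axial load, so sigma = P / A.
Solve for A: A = P / sigma.
Convert to SI units:
  P = 108 kN = 108000 N
  sigma = 27.69 MPa = 2.769 × 10⁷ Pa
Substitute:
  A = 108000 / (2.769 × 10⁷)
  A = 0.0039 m²
Final answer: A = 0.0039 m²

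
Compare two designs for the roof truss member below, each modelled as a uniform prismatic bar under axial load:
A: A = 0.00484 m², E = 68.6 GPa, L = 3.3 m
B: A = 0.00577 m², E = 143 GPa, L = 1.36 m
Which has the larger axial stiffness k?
Model: a uniform prismatic bar under axial load, so k = (A·E) / L (SI units).
  A: k = (0.00484 × (6.86 × 10¹⁰)) / 3.3 = 1.006 × 10⁸ N/m = 100.6 MN/m
  B: k = (0.00577 × (1.43 × 10¹¹)) / 1.36 = 6.067 × 10⁸ N/m = 606.7 MN/m
606.7 MN/m > 100.6 MN/m, so B is larger.
Final answer: B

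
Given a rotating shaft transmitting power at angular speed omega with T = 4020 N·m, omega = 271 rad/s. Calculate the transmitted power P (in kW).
Model: a rotating shaft transmitting power at angular speed omega, so P = T·omega.
Substitute:
  P = 4020 × 271
  P = 1.089 × 10⁶ W
Convert: P = 1.089 × 10⁶ W = 1089 kW
Final answer: P = 1089 kW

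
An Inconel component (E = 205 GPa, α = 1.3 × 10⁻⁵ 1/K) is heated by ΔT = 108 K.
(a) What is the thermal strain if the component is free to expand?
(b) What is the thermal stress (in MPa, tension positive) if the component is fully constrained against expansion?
(a) Free thermal strain ε_th = α·ΔT = (1.3 × 10⁻⁵) × 108 = 0.001404
(b) Fully constrained, the expansion is suppressed, so σ = -E·α·ΔT. Convert E = 205 GPa = 2.05 × 10¹¹ Pa.
  σ = -(2.05 × 10¹¹) × (1.3 × 10⁻⁵) × 108 = -2.878 × 10⁸ Pa = -287.8 MPa (compressive)
Final answer: (a) ε_th = 0.001404, (b) σ = -287.8 MPa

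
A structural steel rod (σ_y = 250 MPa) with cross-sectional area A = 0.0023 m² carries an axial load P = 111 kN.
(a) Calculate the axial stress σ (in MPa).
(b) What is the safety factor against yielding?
(a) Axial stress σ = P/A. Convert P = 111 kN = 111000 N.
  σ = 111000 / 0.0023 = 4.826 × 10⁷ Pa = 48.26 MPa
(b) Safety factor SF = σ_y/σ = 250 / 48.26 = 5.18
Final answer: (a) σ = 48.26 MPa, (b) SF = 5.18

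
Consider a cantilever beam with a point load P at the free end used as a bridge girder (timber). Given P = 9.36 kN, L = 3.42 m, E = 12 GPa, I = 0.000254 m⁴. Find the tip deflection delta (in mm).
Model: a cantilever beam with a point load P at the free end, so delta = (P·L^3) / (3·E·I).
Convert to SI units:
  P = 9.36 kN = 9360 N
  E = 12 GPa = 1.2 × 10¹⁰ Pa
Substitute:
  delta = (9360 × 3.42^3) / (3 × (1.2 × 10¹⁰) × 0.000254)
  delta = 0.04095 m
Convert: delta = 0.04095 m = 40.95 mm
Final answer: delta = 40.95 mm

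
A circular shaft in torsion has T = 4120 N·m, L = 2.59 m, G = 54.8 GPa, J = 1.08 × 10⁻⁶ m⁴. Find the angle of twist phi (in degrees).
Model: a circular shaft in torsion, so phi = (T·L) / (G·J).
Convert to SI units:
  G = 54.8 GPa = 5.48 × 10¹⁰ Pa
Substitute:
  phi = (4120 × 2.59) / ((5.48 × 10¹⁰) × (1.08 × 10⁻⁶))
  phi = 0.1803 rad
Convert to degrees: phi = 0.1803 × 180/π = 10.33°
Final answer: phi = 10.33°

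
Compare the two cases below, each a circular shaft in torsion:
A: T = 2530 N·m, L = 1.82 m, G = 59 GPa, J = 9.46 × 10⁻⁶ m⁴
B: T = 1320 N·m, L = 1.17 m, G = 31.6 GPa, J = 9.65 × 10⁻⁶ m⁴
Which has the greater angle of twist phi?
Model: a circular shaft in torsion, so phi = (T·L) / (G·J) (SI units).
  A: phi = (2530 × 1.82) / ((5.9 × 10¹⁰) × (9.46 × 10⁻⁶)) = 0.00825 rad = 0.4727°
  B: phi = (1320 × 1.17) / ((3.16 × 10¹⁰) × (9.65 × 10⁻⁶)) = 0.005065 rad = 0.2902°
0.4727° > 0.2902°, so A is larger.
Final answer: A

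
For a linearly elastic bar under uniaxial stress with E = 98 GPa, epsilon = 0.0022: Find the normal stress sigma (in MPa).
Model: a linearly elastic bar under uniaxial stress, so sigma = E·epsilon.
Convert to SI units:
  E = 98 GPa = 9.8 × 10¹⁰ Pa
Substitute:
  sigma = (9.8 × 10¹⁰) × 0.0022
  sigma = 2.156 × 10⁸ Pa
Convert: sigma = 2.156 × 10⁸ Pa = 215.6 MPa
Final answer: sigma = 215.6 MPa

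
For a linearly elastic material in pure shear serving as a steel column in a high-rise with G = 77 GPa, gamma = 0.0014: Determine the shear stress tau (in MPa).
Model: a linearly elastic material in pure shear, so tau = G·gamma.
Convert to SI units:
  G = 77 GPa = 7.7 × 10¹⁰ Pa
Substitute:
  tau = (7.7 × 10¹⁰) × 0.0014
  tau = 1.078 × 10⁸ Pa
Convert: tau = 1.078 × 10⁸ Pa = 107.8 MPa
Final answer: tau = 107.8 MPa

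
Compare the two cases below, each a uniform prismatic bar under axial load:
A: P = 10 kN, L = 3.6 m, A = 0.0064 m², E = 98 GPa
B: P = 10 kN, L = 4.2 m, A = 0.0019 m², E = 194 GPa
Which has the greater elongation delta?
Model: a uniform prismatic bar under axial load, so delta = (P·L) / (A·E) (SI units).
  A: delta = (10000 × 3.6) / (0.0064 × (9.8 × 10¹⁰)) = 5.74 × 10⁻⁵ m = 0.0574 mm
  B: delta = (10000 × 4.2) / (0.0019 × (1.94 × 10¹¹)) = 0.0001139 m = 0.1139 mm
0.1139 mm > 0.0574 mm, so B is larger.
Final answer: B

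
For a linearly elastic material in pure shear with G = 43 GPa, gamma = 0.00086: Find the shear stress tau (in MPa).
Model: a linearly elastic material in pure shear, so tau = G·gamma.
Convert to SI units:
  G = 43 GPa = 4.3 × 10¹⁰ Pa
Substitute:
  tau = (4.3 × 10¹⁰) × 0.00086
  tau = 3.698 × 10⁷ Pa
Convert: tau = 3.698 × 10⁷ Pa = 36.98 MPa
Final answer: tau = 36.98 MPa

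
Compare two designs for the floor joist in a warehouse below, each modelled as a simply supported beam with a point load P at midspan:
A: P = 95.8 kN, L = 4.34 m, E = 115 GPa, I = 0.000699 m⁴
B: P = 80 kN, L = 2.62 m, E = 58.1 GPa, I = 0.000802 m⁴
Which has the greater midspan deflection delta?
Model: a simply supported beam with a point load P at midspan, so delta = (P·L^3) / (48·E·I) (SI units).
  A: delta = (95800 × 4.34^3) / (48 × (1.15 × 10¹¹) × 0.000699) = 0.00203 m = 2.03 mm
  B: delta = (80000 × 2.62^3) / (48 × (5.81 × 10¹⁰) × 0.000802) = 0.0006433 m = 0.6433 mm
2.03 mm > 0.6433 mm, so A is larger.
Final answer: A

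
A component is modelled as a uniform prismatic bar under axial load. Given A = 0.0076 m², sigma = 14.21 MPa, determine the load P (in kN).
Model: a uniform prismatic bar under axial load, so sigma = P / A.
Solve for P: P = sigma·A.
Convert to SI units:
  sigma = 14.21 MPa = 1.421 × 10⁷ Pa
Substitute:
  P = (1.421 × 10⁷) × 0.0076
  P = 108000 N
Convert: P = 108000 N = 108 kN
Final answer: P = 108 kN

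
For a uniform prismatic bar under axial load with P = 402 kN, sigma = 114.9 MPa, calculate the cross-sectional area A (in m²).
Model: a uniform prismatic bar under axial load, so sigma = P / A.
Solve for A: A = P / sigma.
Convert to SI units:
  P = 402 kN = 402000 N
  sigma = 114.9 MPa = 1.149 × 10⁸ Pa
Substitute:
  A = 402000 / (1.149 × 10⁸)
  A = 0.003499 m²
Final answer: A = 0.003499 m²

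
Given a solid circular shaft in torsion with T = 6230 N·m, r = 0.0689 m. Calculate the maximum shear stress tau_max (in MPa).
Model: a solid circular shaft in torsion, so tau_max = (2·T) / (π·r^3).
Substitute:
  tau_max = (2 × 6230) / (π × 0.0689^3)
  tau_max = 1.213 × 10⁷ Pa
Convert: tau_max = 1.213 × 10⁷ Pa = 12.13 MPa
Final answer: tau_max = 12.13 MPa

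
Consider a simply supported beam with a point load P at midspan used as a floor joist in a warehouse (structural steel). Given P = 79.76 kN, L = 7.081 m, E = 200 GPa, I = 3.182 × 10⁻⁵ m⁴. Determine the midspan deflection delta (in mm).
Model: a simply supported beam with a point load P at midspan, so delta = (P·L^3) / (48·E·I).
Convert to SI units:
  P = 79.76 kN = 79760 N
  E = 200 GPa = 2 × 10¹¹ Pa
Substitute:
  delta = (79760 × 7.081^3) / (48 × (2 × 10¹¹) × (3.182 × 10⁻⁵))
  delta = 0.0927 m
Convert: delta = 0.0927 m = 92.7 mm
Final answer: delta = 92.7 mm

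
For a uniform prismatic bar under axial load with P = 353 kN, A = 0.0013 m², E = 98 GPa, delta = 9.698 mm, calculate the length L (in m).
Model: a uniform prismatic bar under axial load, so delta = (P·L) / (A·E).
Solve for L: L = (delta·A·E) / P.
Convert to SI units:
  P = 353 kN = 353000 N
  E = 98 GPa = 9.8 × 10¹⁰ Pa
  delta = 9.698 mm = 0.009698 m
Substitute:
  L = (0.009698 × 0.0013 × (9.8 × 10¹⁰)) / 353000
  L = 3.5 m
Final answer: L = 3.5 m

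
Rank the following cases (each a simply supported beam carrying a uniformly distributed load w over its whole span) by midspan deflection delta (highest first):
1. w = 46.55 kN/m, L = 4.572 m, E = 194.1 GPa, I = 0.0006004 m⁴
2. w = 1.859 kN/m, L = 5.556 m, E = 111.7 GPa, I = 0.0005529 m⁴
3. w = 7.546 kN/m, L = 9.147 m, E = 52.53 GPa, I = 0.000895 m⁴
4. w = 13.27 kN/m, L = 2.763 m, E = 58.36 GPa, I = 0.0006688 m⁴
Model: a simply supported beam carrying a uniformly distributed load w over its whole span, so delta = (5·w·L^4) / (384·E·I) (SI units).
  Case 1: delta = (5 × 46550 × 4.572^4) / (384 × (1.941 × 10¹¹) × 0.0006004) = 0.002273 m = 2.273 mm
  Case 2: delta = (5 × 1859 × 5.556^4) / (384 × (1.117 × 10¹¹) × 0.0005529) = 0.0003735 m = 0.3735 mm
  Case 3: delta = (5 × 7546 × 9.147^4) / (384 × (5.253 × 10¹⁰) × 0.000895) = 0.01463 m = 14.63 mm
  Case 4: delta = (5 × 13270 × 2.763^4) / (384 × (5.836 × 10¹⁰) × 0.0006688) = 0.000258 m = 0.258 mm
Ordering: 14.63 mm (case 3) > 2.273 mm (case 1) > 0.3735 mm (case 2) > 0.258 mm (case 4)
Final answer: 3, 1, 2, 4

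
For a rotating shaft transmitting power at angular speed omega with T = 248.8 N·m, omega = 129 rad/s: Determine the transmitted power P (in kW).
Model: a rotating shaft transmitting power at angular speed omega, so P = T·omega.
Substitute:
  P = 248.8 × 129
  P = 32100 W
Convert: P = 32100 W = 32.1 kW
Final answer: P = 32.1 kW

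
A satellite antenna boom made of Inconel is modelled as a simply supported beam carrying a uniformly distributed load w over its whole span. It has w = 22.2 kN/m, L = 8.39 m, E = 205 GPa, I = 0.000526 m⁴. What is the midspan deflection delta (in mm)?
Model: a simply supported beam carrying a uniformly distributed load w over its whole span, so delta = (5·w·L^4) / (384·E·I).
Convert to SI units:
  w = 22.2 kN/m = 22200 N/m
  E = 205 GPa = 2.05 × 10¹¹ Pa
Substitute:
  delta = (5 × 22200 × 8.39^4) / (384 × (2.05 × 10¹¹) × 0.000526)
  delta = 0.01328 m
Convert: delta = 0.01328 m = 13.28 mm
Final answer: delta = 13.28 mm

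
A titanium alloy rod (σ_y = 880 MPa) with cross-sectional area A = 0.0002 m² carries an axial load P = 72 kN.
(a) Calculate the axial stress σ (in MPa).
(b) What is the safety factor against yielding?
(a) Axial stress σ = P/A. Convert P = 72 kN = 72000 N.
  σ = 72000 / 0.0002 = 3.6 × 10⁸ Pa = 360 MPa
(b) Safety factor SF = σ_y/σ = 880 / 360 = 2.444
Final answer: (a) σ = 360 MPa, (b) SF = 2.444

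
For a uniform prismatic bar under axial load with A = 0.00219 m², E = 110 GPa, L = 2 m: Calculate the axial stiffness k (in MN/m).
Model: a uniform prismatic bar under axial load, so k = (A·E) / L.
Convert to SI units:
  E = 110 GPa = 1.1 × 10¹¹ Pa
Substitute:
  k = (0.00219 × (1.1 × 10¹¹)) / 2
  k = 1.204 × 10⁸ N/m
Convert: k = 1.204 × 10⁸ N/m = 120.4 MN/m
Final answer: k = 120.4 MN/m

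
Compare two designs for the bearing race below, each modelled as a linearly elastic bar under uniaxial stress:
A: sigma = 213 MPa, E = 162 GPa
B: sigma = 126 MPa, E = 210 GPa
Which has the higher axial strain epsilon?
Model: a linearly elastic bar under uniaxial stress, so epsilon = sigma / E (SI units).
  A: epsilon = (2.13 × 10⁸) / (1.62 × 10¹¹) = 0.001315
  B: epsilon = (1.26 × 10⁸) / (2.1 × 10¹¹) = 0.0006
0.001315 > 0.0006, so A is larger.
Final answer: A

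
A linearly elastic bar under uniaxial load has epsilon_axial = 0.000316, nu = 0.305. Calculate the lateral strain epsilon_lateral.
Model: a linearly elastic bar under uniaxial load, so epsilon_lateral = -nu·epsilon_axial.
Substitute:
  epsilon_lateral = -(0.305 × 0.000316)
  epsilon_lateral = -9.638 × 10⁻⁵
Final answer: epsilon_lateral = -9.638 × 10⁻⁵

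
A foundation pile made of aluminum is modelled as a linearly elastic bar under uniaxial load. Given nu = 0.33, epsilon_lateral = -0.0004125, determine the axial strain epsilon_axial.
Model: a linearly elastic bar under uniaxial load, so epsilon_lateral = -nu·epsilon_axial.
Solve for epsilon_axial: epsilon_axial = -epsilon_lateral / nu.
Substitute:
  epsilon_axial = -(-0.0004125) / 0.33
  epsilon_axial = 0.00125
Final answer: epsilon_axial = 0.00125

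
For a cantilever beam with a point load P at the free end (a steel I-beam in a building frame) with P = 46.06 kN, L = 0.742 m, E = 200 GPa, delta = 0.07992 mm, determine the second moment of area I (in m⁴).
Model: a cantilever beam with a point load P at the free end, so delta = (P·L^3) / (3·E·I).
Solve for I: I = (P·L^3) / (3·delta·E).
Convert to SI units:
  P = 46.06 kN = 46060 N
  E = 200 GPa = 2 × 10¹¹ Pa
  delta = 0.07992 mm = 7.992 × 10⁻⁵ m
Substitute:
  I = (46060 × 0.742^3) / (3 × (7.992 × 10⁻⁵) × (2 × 10¹¹))
  I = 0.0003924 m⁴
Final answer: I = 0.0003924 m⁴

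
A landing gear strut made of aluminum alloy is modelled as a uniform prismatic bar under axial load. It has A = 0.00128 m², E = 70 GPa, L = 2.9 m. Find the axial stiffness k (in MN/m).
Model: a uniform prismatic bar under axial load, so k = (A·E) / L.
Convert to SI units:
  E = 70 GPa = 7 × 10¹⁰ Pa
Substitute:
  k = (0.00128 × (7 × 10¹⁰)) / 2.9
  k = 3.09 × 10⁷ N/m
Convert: k = 3.09 × 10⁷ N/m = 30.9 MN/m
Final answer: k = 30.9 MN/m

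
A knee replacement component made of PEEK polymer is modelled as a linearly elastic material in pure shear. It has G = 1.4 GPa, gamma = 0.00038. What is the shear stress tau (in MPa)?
Model: a linearly elastic material in pure shear, so tau = G·gamma.
Convert to SI units:
  G = 1.4 GPa = 1.4 × 10⁹ Pa
Substitute:
  tau = (1.4 × 10⁹) × 0.00038
  tau = 532000 Pa
Convert: tau = 532000 Pa = 0.532 MPa
Final answer: tau = 0.532 MPa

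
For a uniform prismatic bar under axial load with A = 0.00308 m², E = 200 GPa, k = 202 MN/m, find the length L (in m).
Model: a uniform prismatic bar under axial load, so k = (A·E) / L.
Solve for L: L = (A·E) / k.
Convert to SI units:
  E = 200 GPa = 2 × 10¹¹ Pa
  k = 202 MN/m = 2.02 × 10⁸ N/m
Substitute:
  L = (0.00308 × (2 × 10¹¹)) / (2.02 × 10⁸)
  L = 3.05 m
Final answer: L = 3.05 m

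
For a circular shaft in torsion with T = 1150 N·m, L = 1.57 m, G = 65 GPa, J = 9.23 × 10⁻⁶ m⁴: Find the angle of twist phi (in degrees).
Model: a circular shaft in torsion, so phi = (T·L) / (G·J).
Convert to SI units:
  G = 65 GPa = 6.5 × 10¹⁰ Pa
Substitute:
  phi = (1150 × 1.57) / ((6.5 × 10¹⁰) × (9.23 × 10⁻⁶))
  phi = 0.003009 rad
Convert to degrees: phi = 0.003009 × 180/π = 0.1724°
Final answer: phi = 0.1724°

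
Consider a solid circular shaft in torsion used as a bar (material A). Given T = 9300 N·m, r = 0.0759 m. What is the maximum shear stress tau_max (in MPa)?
Model: a solid circular shaft in torsion, so tau_max = (2·T) / (π·r^3).
Substitute:
  tau_max = (2 × 9300) / (π × 0.0759^3)
  tau_max = 1.354 × 10⁷ Pa
Convert: tau_max = 1.354 × 10⁷ Pa = 13.54 MPa
Final answer: tau_max = 13.54 MPa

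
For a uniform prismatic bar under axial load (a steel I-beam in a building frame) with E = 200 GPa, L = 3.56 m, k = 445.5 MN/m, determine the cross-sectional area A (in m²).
Model: a uniform prismatic bar under axial load, so k = (A·E) / L.
Solve for A: A = (k·L) / E.
Convert to SI units:
  E = 200 GPa = 2 × 10¹¹ Pa
  k = 445.5 MN/m = 4.455 × 10⁸ N/m
Substitute:
  A = ((4.455 × 10⁸) × 3.56) / (2 × 10¹¹)
  A = 0.00793 m²
Final answer: A = 0.00793 m²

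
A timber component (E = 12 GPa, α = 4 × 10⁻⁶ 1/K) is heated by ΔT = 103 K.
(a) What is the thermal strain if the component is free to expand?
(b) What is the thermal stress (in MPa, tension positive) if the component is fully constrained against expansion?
(a) Free thermal strain ε_th = α·ΔT = (4 × 10⁻⁶) × 103 = 0.000412
(b) Fully constrained, the expansion is suppressed, so σ = -E·α·ΔT. Convert E = 12 GPa = 1.2 × 10¹⁰ Pa.
  σ = -(1.2 × 10¹⁰) × (4 × 10⁻⁶) × 103 = -4.944 × 10⁶ Pa = -4.944 MPa (compressive)
Final answer: (a) ε_th = 0.000412, (b) σ = -4.944 MPa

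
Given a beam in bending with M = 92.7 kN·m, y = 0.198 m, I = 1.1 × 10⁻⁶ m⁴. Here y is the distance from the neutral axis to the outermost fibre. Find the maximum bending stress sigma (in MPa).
Model: a beam in bending, so sigma = (M·y) / I.
Convert to SI units:
  M = 92.7 kN·m = 92700 N·m
Substitute:
  sigma = (92700 × 0.198) / (1.1 × 10⁻⁶)
  sigma = 1.669 × 10¹⁰ Pa
Convert: sigma = 1.669 × 10¹⁰ Pa = 16690 MPa
Final answer: sigma = 16690 MPa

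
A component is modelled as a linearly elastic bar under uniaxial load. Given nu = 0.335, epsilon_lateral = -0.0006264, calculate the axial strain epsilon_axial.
Model: a linearly elastic bar under uniaxial load, so epsilon_lateral = -nu·epsilon_axial.
Solve for epsilon_axial: epsilon_axial = -epsilon_lateral / nu.
Substitute:
  epsilon_axial = -(-0.0006264) / 0.335
  epsilon_axial = 0.00187
Final answer: epsilon_axial = 0.00187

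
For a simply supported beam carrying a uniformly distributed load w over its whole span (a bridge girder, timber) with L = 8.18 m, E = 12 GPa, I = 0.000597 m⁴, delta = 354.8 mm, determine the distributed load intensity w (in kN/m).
Model: a simply supported beam carrying a uniformly distributed load w over its whole span, so delta = (5·w·L^4) / (384·E·I).
Solve for w: w = (384·delta·E·I) / (5·L^4).
Convert to SI units:
  E = 12 GPa = 1.2 × 10¹⁰ Pa
  delta = 354.8 mm = 0.3548 m
Substitute:
  w = (384 × 0.3548 × (1.2 × 10¹⁰) × 0.000597) / (5 × 8.18^4)
  w = 43600 N/m
Convert: w = 43600 N/m = 43.6 kN/m
Final answer: w = 43.6 kN/m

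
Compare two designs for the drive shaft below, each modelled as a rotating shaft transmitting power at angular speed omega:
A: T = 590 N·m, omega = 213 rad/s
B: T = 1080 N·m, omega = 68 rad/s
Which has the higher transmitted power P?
Model: a rotating shaft transmitting power at angular speed omega, so P = T·omega (SI units).
  A: P = 590 × 213 = 125700 W = 125.7 kW
  B: P = 1080 × 68 = 73440 W = 73.44 kW
125.7 kW > 73.44 kW, so A is larger.
Final answer: A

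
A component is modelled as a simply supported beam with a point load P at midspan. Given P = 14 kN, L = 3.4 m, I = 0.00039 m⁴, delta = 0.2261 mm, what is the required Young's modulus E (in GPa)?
Model: a simply supported beam with a point load P at midspan, so delta = (P·L^3) / (48·E·I).
Solve for E: E = (P·L^3) / (48·delta·I).
Convert to SI units:
  P = 14 kN = 14000 N
  delta = 0.2261 mm = 0.0002261 m
Substitute:
  E = (14000 × 3.4^3) / (48 × 0.0002261 × 0.00039)
  E = 1.3 × 10¹¹ Pa
Convert: E = 1.3 × 10¹¹ Pa = 130 GPa
Final answer: E = 130 GPa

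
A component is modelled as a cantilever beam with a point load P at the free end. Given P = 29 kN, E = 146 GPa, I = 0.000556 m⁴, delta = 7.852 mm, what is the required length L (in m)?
Model: a cantilever beam with a point load P at the free end, so delta = (P·L^3) / (3·E·I).
Solve for L: L = ((3·delta·E·I) / P)^(1/3).
Convert to SI units:
  P = 29 kN = 29000 N
  E = 146 GPa = 1.46 × 10¹¹ Pa
  delta = 7.852 mm = 0.007852 m
Substitute:
  L = ((3 × 0.007852 × (1.46 × 10¹¹) × 0.000556) / 29000)^(1/3)
  L = 4.04 m
Final answer: L = 4.04 m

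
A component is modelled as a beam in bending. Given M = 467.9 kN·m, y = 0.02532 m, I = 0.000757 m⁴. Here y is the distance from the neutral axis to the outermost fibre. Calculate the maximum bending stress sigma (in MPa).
Model: a beam in bending, so sigma = (M·y) / I.
Convert to SI units:
  M = 467.9 kN·m = 467900 N·m
Substitute:
  sigma = (467900 × 0.02532) / 0.000757
  sigma = 1.565 × 10⁷ Pa
Convert: sigma = 1.565 × 10⁷ Pa = 15.65 MPa
Final answer: sigma = 15.65 MPa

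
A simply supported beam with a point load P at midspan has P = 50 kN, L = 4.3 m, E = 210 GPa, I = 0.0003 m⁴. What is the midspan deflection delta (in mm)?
Model: a simply supported beam with a point load P at midspan, so delta = (P·L^3) / (48·E·I).
Convert to SI units:
  P = 50 kN = 50000 N
  E = 210 GPa = 2.1 × 10¹¹ Pa
Substitute:
  delta = (50000 × 4.3^3) / (48 × (2.1 × 10¹¹) × 0.0003)
  delta = 0.001315 m
Convert: delta = 0.001315 m = 1.315 mm
Final answer: delta = 1.315 mm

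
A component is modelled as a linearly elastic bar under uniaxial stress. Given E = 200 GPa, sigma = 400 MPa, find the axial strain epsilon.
Model: a linearly elastic bar under uniaxial stress, so sigma = E·epsilon.
Solve for epsilon: epsilon = sigma / E.
Convert to SI units:
  E = 200 GPa = 2 × 10¹¹ Pa
  sigma = 400 MPa = 4 × 10⁸ Pa
Substitute:
  epsilon = (4 × 10⁸) / (2 × 10¹¹)
  epsilon = 0.002
Final answer: epsilon = 0.002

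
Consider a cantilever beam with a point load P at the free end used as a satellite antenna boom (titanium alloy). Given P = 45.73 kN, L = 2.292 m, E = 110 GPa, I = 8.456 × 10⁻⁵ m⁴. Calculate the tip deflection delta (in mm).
Model: a cantilever beam with a point load P at the free end, so delta = (P·L^3) / (3·E·I).
Convert to SI units:
  P = 45.73 kN = 45730 N
  E = 110 GPa = 1.1 × 10¹¹ Pa
Substitute:
  delta = (45730 × 2.292^3) / (3 × (1.1 × 10¹¹) × (8.456 × 10⁻⁵))
  delta = 0.01973 m
Convert: delta = 0.01973 m = 19.73 mm
Final answer: delta = 19.73 mm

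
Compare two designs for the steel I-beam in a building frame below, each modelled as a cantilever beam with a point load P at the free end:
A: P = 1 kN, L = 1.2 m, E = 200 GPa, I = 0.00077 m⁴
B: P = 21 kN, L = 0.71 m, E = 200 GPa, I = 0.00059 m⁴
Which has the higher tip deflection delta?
Model: a cantilever beam with a point load P at the free end, so delta = (P·L^3) / (3·E·I) (SI units).
  A: delta = (1000 × 1.2^3) / (3 × (2 × 10¹¹) × 0.00077) = 3.74 × 10⁻⁶ m = 0.00374 mm
  B: delta = (21000 × 0.71^3) / (3 × (2 × 10¹¹) × 0.00059) = 2.123 × 10⁻⁵ m = 0.02123 mm
0.02123 mm > 0.00374 mm, so B is larger.
Final answer: B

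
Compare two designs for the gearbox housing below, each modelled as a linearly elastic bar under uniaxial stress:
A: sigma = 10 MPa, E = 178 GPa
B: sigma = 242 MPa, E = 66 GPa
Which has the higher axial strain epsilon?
Model: a linearly elastic bar under uniaxial stress, so epsilon = sigma / E (SI units).
  A: epsilon = (1 × 10⁷) / (1.78 × 10¹¹) = 5.618 × 10⁻⁵
  B: epsilon = (2.42 × 10⁸) / (6.6 × 10¹⁰) = 0.003667
0.003667 > 5.618 × 10⁻⁵, so B is larger.
Final answer: B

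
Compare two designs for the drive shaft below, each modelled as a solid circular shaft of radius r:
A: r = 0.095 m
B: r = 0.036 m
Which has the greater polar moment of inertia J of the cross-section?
Model: a solid circular shaft of radius r, so J = (π·r^4) / 2 (SI units).
  A: J = (π × 0.095^4) / 2 = 0.0001279 m⁴
  B: J = (π × 0.036^4) / 2 = 2.638 × 10⁻⁶ m⁴
0.0001279 m⁴ > 2.638 × 10⁻⁶ m⁴, so A is larger.
Final answer: A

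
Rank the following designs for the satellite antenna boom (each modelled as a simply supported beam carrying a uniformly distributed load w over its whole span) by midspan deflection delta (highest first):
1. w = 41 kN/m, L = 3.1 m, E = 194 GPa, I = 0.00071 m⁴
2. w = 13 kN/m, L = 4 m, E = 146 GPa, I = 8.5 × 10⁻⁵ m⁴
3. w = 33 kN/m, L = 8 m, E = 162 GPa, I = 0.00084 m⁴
Model: a simply supported beam carrying a uniformly distributed load w over its whole span, so delta = (5·w·L^4) / (384·E·I) (SI units).
  Case 1: delta = (5 × 41000 × 3.1^4) / (384 × (1.94 × 10¹¹) × 0.00071) = 0.0003579 m = 0.3579 mm
  Case 2: delta = (5 × 13000 × 4^4) / (384 × (1.46 × 10¹¹) × (8.5 × 10⁻⁵)) = 0.003492 m = 3.492 mm
  Case 3: delta = (5 × 33000 × 8^4) / (384 × (1.62 × 10¹¹) × 0.00084) = 0.01293 m = 12.93 mm
Ordering: 12.93 mm (case 3) > 3.492 mm (case 2) > 0.3579 mm (case 1)
Final answer: 3, 2, 1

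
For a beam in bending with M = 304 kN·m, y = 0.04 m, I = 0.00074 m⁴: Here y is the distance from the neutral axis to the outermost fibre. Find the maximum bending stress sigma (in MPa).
Model: a beam in bending, so sigma = (M·y) / I.
Convert to SI units:
  M = 304 kN·m = 304000 N·m
Substitute:
  sigma = (304000 × 0.04) / 0.00074
  sigma = 1.643 × 10⁷ Pa
Convert: sigma = 1.643 × 10⁷ Pa = 16.43 MPa
Final answer: sigma = 16.43 MPa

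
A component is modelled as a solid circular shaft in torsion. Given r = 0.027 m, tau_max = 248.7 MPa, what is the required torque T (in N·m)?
Model: a solid circular shaft in torsion, so tau_max = (2·T) / (π·r^3).
Solve for T: T = (π·tau_max·r^3) / 2.
Convert to SI units:
  tau_max = 248.7 MPa = 2.487 × 10⁸ Pa
Substitute:
  T = (π × (2.487 × 10⁸) × 0.027^3) / 2
  T = 7689 N·m
Final answer: T = 7689 N·m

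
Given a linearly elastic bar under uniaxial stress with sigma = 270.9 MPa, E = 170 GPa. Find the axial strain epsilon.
Model: a linearly elastic bar under uniaxial stress, so epsilon = sigma / E.
Convert to SI units:
  sigma = 270.9 MPa = 2.709 × 10⁸ Pa
  E = 170 GPa = 1.7 × 10¹¹ Pa
Substitute:
  epsilon = (2.709 × 10⁸) / (1.7 × 10¹¹)
  epsilon = 0.001594
Final answer: epsilon = 0.001594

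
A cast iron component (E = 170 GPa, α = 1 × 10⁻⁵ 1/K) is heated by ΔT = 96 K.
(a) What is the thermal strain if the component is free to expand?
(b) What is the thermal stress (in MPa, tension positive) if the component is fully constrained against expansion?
(a) Free thermal strain ε_th = α·ΔT = (1 × 10⁻⁵) × 96 = 0.00096
(b) Fully constrained, the expansion is suppressed, so σ = -E·α·ΔT. Convert E = 170 GPa = 1.7 × 10¹¹ Pa.
  σ = -(1.7 × 10¹¹) × (1 × 10⁻⁵) × 96 = -1.632 × 10⁸ Pa = -163.2 MPa (compressive)
Final answer: (a) ε_th = 0.00096, (b) σ = -163.2 MPa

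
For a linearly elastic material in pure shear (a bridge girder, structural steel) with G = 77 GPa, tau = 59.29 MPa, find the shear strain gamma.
Model: a linearly elastic material in pure shear, so tau = G·gamma.
Solve for gamma: gamma = tau / G.
Convert to SI units:
  G = 77 GPa = 7.7 × 10¹⁰ Pa
  tau = 59.29 MPa = 5.929 × 10⁷ Pa
Substitute:
  gamma = (5.929 × 10⁷) / (7.7 × 10¹⁰)
  gamma = 0.00077
Final answer: gamma = 0.00077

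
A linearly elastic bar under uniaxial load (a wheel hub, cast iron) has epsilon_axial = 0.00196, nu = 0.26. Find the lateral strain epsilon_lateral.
Model: a linearly elastic bar under uniaxial load, so epsilon_lateral = -nu·epsilon_axial.
Substitute:
  epsilon_lateral = -(0.26 × 0.00196)
  epsilon_lateral = -0.0005096
Final answer: epsilon_lateral = -0.0005096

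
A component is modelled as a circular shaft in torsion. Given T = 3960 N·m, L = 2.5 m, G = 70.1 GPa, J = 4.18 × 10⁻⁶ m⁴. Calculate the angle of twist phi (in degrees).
Model: a circular shaft in torsion, so phi = (T·L) / (G·J).
Convert to SI units:
  G = 70.1 GPa = 7.01 × 10¹⁰ Pa
Substitute:
  phi = (3960 × 2.5) / ((7.01 × 10¹⁰) × (4.18 × 10⁻⁶))
  phi = 0.03379 rad
Convert to degrees: phi = 0.03379 × 180/π = 1.936°
Final answer: phi = 1.936°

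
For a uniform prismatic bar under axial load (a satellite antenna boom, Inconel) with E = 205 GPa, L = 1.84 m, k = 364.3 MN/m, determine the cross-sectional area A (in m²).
Model: a uniform prismatic bar under axial load, so k = (A·E) / L.
Solve for A: A = (k·L) / E.
Convert to SI units:
  E = 205 GPa = 2.05 × 10¹¹ Pa
  k = 364.3 MN/m = 3.643 × 10⁸ N/m
Substitute:
  A = ((3.643 × 10⁸) × 1.84) / (2.05 × 10¹¹)
  A = 0.00327 m²
Final answer: A = 0.00327 m²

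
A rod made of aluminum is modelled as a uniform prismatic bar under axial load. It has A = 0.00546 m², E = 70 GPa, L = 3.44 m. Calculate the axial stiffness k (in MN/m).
Model: a uniform prismatic bar under axial load, so k = (A·E) / L.
Convert to SI units:
  E = 70 GPa = 7 × 10¹⁰ Pa
Substitute:
  k = (0.00546 × (7 × 10¹⁰)) / 3.44
  k = 1.111 × 10⁸ N/m
Convert: k = 1.111 × 10⁸ N/m = 111.1 MN/m
Final answer: k = 111.1 MN/m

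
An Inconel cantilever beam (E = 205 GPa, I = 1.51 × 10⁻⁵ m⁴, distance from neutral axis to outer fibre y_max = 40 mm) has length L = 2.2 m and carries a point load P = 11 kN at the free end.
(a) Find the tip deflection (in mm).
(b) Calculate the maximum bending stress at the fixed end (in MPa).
(a) Tip deflection of a cantilever with an end point load: δ = P·L^3 / (3·E·I). Convert P = 11 kN = 11000 N, E = 205 GPa = 2.05 × 10¹¹ Pa.
  δ = (11000 × 2.2^3) / (3 × (2.05 × 10¹¹) × (1.51 × 10⁻⁵)) = 0.01261 m = 12.61 mm
(b) Maximum bending moment at the fixed end: M = P·L = 11000 × 2.2 = 24200 N·m. Convert y_max = 40 mm = 0.04 m.
  σ = M·y_max / I = (24200 × 0.04) / (1.51 × 10⁻⁵) = 6.411 × 10⁷ Pa = 64.11 MPa
Final answer: (a) δ = 12.61 mm, (b) σ = 64.11 MPa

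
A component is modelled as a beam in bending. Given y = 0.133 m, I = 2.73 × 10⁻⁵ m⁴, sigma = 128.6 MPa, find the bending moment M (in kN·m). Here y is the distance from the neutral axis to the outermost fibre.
Model: a beam in bending, so sigma = (M·y) / I.
Solve for M: M = (sigma·I) / y.
Convert to SI units:
  sigma = 128.6 MPa = 1.286 × 10⁸ Pa
Substitute:
  M = ((1.286 × 10⁸) × (2.73 × 10⁻⁵)) / 0.133
  M = 26400 N·m
Convert: M = 26400 N·m = 26.4 kN·m
Final answer: M = 26.4 kN·m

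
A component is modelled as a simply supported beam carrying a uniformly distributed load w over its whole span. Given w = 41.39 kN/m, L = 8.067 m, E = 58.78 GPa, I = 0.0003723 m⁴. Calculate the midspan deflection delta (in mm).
Model: a simply supported beam carrying a uniformly distributed load w over its whole span, so delta = (5·w·L^4) / (384·E·I).
Convert to SI units:
  w = 41.39 kN/m = 41390 N/m
  E = 58.78 GPa = 5.878 × 10¹⁰ Pa
Substitute:
  delta = (5 × 41390 × 8.067^4) / (384 × (5.878 × 10¹⁰) × 0.0003723)
  delta = 0.1043 m
Convert: delta = 0.1043 m = 104.3 mm
Final answer: delta = 104.3 mm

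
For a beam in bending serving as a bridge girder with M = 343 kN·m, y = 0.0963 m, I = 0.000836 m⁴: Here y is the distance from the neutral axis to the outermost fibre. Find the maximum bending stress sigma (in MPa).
Model: a beam in bending, so sigma = (M·y) / I.
Convert to SI units:
  M = 343 kN·m = 343000 N·m
Substitute:
  sigma = (343000 × 0.0963) / 0.000836
  sigma = 3.951 × 10⁷ Pa
Convert: sigma = 3.951 × 10⁷ Pa = 39.51 MPa
Final answer: sigma = 39.51 MPa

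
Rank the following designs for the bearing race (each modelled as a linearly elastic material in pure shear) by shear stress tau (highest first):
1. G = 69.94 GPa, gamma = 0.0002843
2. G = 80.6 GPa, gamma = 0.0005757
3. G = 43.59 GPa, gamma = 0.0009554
Model: a linearly elastic material in pure shear, so tau = G·gamma (SI units).
  Case 1: tau = (6.994 × 10¹⁰) × 0.0002843 = 1.988 × 10⁷ Pa = 19.88 MPa
  Case 2: tau = (8.06 × 10¹⁰) × 0.0005757 = 4.64 × 10⁷ Pa = 46.4 MPa
  Case 3: tau = (4.359 × 10¹⁰) × 0.0009554 = 4.165 × 10⁷ Pa = 41.65 MPa
Ordering: 46.4 MPa (case 2) > 41.65 MPa (case 3) > 19.88 MPa (case 1)
Final answer: 2, 3, 1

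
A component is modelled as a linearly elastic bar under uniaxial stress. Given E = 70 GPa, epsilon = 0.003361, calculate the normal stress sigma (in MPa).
Model: a linearly elastic bar under uniaxial stress, so epsilon = sigma / E.
Solve for sigma: sigma = epsilon·E.
Convert to SI units:
  E = 70 GPa = 7 × 10¹⁰ Pa
Substitute:
  sigma = 0.003361 × (7 × 10¹⁰)
  sigma = 2.353 × 10⁸ Pa
Convert: sigma = 2.353 × 10⁸ Pa = 235.3 MPa
Final answer: sigma = 235.3 MPa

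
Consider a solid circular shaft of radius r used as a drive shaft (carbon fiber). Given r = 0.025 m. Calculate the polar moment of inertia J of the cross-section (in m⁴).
Model: a solid circular shaft of radius r, so J = (π·r^4) / 2.
Substitute:
  J = (π × 0.025^4) / 2
  J = 6.136 × 10⁻⁷ m⁴
Final answer: J = 6.136 × 10⁻⁷ m⁴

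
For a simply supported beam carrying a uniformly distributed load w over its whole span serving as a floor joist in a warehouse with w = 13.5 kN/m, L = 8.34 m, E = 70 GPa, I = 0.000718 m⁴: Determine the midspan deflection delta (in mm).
Model: a simply supported beam carrying a uniformly distributed load w over its whole span, so delta = (5·w·L^4) / (384·E·I).
Convert to SI units:
  w = 13.5 kN/m = 13500 N/m
  E = 70 GPa = 7 × 10¹⁰ Pa
Substitute:
  delta = (5 × 13500 × 8.34^4) / (384 × (7 × 10¹⁰) × 0.000718)
  delta = 0.01692 m
Convert: delta = 0.01692 m = 16.92 mm
Final answer: delta = 16.92 mm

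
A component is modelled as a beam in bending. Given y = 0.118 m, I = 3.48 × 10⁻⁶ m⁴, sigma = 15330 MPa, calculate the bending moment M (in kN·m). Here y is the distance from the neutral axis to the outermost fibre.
Model: a beam in bending, so sigma = (M·y) / I.
Solve for M: M = (sigma·I) / y.
Convert to SI units:
  sigma = 15330 MPa = 1.533 × 10¹⁰ Pa
Substitute:
  M = ((1.533 × 10¹⁰) × (3.48 × 10⁻⁶)) / 0.118
  M = 452100 N·m
Convert: M = 452100 N·m = 452.1 kN·m
Final answer: M = 452.1 kN·m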